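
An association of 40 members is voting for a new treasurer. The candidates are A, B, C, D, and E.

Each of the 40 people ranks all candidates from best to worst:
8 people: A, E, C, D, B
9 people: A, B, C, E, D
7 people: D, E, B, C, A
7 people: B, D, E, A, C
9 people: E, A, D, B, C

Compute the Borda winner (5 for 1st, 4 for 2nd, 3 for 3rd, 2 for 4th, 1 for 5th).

E

A: 8×5 + 9×5 + 7×1 + 7×2 + 9×4 = 142
B: 8×1 + 9×4 + 7×3 + 7×5 + 9×2 = 118
C: 8×3 + 9×3 + 7×2 + 7×1 + 9×1 = 81
D: 8×2 + 9×1 + 7×5 + 7×4 + 9×3 = 115
E: 8×4 + 9×2 + 7×4 + 7×3 + 9×5 = 144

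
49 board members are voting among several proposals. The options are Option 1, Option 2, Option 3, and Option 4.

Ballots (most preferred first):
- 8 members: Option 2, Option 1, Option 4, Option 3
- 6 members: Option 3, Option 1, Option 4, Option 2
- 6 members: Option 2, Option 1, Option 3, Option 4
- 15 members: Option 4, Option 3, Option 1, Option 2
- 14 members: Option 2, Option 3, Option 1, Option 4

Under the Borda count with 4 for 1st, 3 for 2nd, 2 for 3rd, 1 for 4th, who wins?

Option 1: 8×3 + 6×3 + 6×3 + 15×2 + 14×2 = 118
Option 2: 8×4 + 6×1 + 6×4 + 15×1 + 14×4 = 133
Option 3: 8×1 + 6×4 + 6×2 + 15×3 + 14×3 = 131
Option 4: 8×2 + 6×2 + 6×1 + 15×4 + 14×1 = 108

Option 2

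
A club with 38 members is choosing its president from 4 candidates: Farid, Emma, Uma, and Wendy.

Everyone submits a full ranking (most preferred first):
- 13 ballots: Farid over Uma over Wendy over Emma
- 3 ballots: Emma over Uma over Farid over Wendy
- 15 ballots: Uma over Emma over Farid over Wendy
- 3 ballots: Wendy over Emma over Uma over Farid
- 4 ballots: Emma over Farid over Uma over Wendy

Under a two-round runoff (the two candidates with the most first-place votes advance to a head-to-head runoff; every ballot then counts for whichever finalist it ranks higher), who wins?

Uma

Round 1 first-place votes: Farid 13, Emma 7, Uma 15, Wendy 3. Uma and Farid advance.
Runoff: Uma is ranked above Farid on 21 ballots, Farid above Uma on 17.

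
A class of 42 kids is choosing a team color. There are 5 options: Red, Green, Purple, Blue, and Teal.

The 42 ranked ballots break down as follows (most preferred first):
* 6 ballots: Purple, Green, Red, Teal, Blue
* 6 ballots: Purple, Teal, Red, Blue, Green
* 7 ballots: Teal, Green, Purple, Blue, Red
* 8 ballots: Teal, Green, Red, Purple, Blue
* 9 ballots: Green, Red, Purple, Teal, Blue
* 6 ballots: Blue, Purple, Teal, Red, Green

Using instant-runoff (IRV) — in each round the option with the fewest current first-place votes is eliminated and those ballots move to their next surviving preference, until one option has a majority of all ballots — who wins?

Purple

Round 1: Red 0, Green 9, Purple 12, Blue 6, Teal 15. Red eliminated.
Round 2: Green 9, Purple 12, Blue 6, Teal 15. Blue eliminated.
Round 3: Green 9, Purple 18, Teal 15. Green eliminated.
Round 4: Purple 27, Teal 15. Purple has a majority (≥22).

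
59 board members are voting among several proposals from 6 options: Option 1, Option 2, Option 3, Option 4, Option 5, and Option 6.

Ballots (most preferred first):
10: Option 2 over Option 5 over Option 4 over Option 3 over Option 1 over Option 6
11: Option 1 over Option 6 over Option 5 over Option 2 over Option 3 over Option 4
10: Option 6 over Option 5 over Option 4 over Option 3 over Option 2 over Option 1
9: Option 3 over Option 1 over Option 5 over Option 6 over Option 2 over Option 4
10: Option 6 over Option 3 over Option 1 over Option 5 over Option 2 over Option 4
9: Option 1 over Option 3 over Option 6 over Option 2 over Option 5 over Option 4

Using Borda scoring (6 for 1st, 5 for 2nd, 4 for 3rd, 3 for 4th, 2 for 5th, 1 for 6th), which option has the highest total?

Option 6

Option 1: 10×2 + 11×6 + 10×1 + 9×5 + 10×4 + 9×6 = 235
Option 2: 10×6 + 11×3 + 10×2 + 9×2 + 10×2 + 9×3 = 178
Option 3: 10×3 + 11×2 + 10×3 + 9×6 + 10×5 + 9×5 = 231
Option 4: 10×4 + 11×1 + 10×4 + 9×1 + 10×1 + 9×1 = 119
Option 5: 10×5 + 11×4 + 10×5 + 9×4 + 10×3 + 9×2 = 228
Option 6: 10×1 + 11×5 + 10×6 + 9×3 + 10×6 + 9×4 = 248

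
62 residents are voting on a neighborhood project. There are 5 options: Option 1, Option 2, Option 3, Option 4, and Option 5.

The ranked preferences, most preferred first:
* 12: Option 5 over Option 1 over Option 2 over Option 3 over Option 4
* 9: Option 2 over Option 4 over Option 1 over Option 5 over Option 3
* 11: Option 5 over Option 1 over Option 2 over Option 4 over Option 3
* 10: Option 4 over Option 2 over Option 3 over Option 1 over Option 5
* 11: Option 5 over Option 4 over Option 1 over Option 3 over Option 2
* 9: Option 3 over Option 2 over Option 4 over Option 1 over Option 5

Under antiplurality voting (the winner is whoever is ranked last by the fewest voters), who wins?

Last-place votes: Option 1 0, Option 2 11, Option 3 20, Option 4 12, Option 5 19.

Option 1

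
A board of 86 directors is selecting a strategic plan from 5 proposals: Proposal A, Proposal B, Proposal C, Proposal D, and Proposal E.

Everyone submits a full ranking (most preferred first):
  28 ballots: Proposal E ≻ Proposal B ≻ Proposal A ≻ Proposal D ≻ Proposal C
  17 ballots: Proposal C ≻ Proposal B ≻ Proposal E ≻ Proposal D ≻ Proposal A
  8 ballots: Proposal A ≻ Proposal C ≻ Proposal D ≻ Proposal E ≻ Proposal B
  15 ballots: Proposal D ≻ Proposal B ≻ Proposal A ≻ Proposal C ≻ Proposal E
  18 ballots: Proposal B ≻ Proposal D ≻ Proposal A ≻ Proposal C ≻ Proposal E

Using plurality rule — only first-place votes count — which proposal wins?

Proposal E

First-place votes: Proposal A 8, Proposal B 18, Proposal C 17, Proposal D 15, Proposal E 28.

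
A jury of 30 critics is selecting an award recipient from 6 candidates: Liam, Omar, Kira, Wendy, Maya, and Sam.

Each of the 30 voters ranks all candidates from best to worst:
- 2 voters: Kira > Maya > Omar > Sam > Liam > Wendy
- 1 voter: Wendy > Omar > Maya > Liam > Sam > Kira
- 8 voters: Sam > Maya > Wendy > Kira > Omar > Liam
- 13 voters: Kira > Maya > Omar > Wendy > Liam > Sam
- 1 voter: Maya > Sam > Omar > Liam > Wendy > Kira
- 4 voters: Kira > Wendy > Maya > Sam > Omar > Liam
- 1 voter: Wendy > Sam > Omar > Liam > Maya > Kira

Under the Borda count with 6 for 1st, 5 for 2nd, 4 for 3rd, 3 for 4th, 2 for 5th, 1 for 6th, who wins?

Maya

Liam: 2×2 + 1×3 + 8×1 + 13×2 + 1×3 + 4×1 + 1×3 = 51
Omar: 2×4 + 1×5 + 8×2 + 13×4 + 1×4 + 4×2 + 1×4 = 97
Kira: 2×6 + 1×1 + 8×3 + 13×6 + 1×1 + 4×6 + 1×1 = 141
Wendy: 2×1 + 1×6 + 8×4 + 13×3 + 1×2 + 4×5 + 1×6 = 107
Maya: 2×5 + 1×4 + 8×5 + 13×5 + 1×6 + 4×4 + 1×2 = 143
Sam: 2×3 + 1×2 + 8×6 + 13×1 + 1×5 + 4×3 + 1×5 = 91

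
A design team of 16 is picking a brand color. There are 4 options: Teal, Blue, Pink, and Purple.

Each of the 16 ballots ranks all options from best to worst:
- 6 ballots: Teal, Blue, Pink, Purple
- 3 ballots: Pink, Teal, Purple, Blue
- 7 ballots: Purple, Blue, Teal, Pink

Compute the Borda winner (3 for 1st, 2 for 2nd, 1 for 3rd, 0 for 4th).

Teal: 6×3 + 3×2 + 7×1 = 31
Blue: 6×2 + 3×0 + 7×2 = 26
Pink: 6×1 + 3×3 + 7×0 = 15
Purple: 6×0 + 3×1 + 7×3 = 24

Teal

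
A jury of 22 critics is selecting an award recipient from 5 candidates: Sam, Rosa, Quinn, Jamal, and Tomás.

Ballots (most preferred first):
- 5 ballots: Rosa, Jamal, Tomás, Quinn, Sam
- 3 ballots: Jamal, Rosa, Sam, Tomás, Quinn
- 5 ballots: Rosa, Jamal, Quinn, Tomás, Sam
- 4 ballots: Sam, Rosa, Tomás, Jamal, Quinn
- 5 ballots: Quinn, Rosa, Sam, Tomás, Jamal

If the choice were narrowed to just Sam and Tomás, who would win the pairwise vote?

Sam

Sam is ranked above Tomás on 12 ballots; Tomás above Sam on 10.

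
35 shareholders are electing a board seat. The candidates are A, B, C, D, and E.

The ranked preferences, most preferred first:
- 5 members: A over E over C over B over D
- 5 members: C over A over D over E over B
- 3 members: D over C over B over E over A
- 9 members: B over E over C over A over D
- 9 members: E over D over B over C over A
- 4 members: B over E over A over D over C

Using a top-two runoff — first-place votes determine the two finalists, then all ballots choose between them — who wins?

Round 1 first-place votes: A 5, B 13, C 5, D 3, E 9. B and E advance.
Runoff: B is ranked above E on 16 ballots, E above B on 19.

E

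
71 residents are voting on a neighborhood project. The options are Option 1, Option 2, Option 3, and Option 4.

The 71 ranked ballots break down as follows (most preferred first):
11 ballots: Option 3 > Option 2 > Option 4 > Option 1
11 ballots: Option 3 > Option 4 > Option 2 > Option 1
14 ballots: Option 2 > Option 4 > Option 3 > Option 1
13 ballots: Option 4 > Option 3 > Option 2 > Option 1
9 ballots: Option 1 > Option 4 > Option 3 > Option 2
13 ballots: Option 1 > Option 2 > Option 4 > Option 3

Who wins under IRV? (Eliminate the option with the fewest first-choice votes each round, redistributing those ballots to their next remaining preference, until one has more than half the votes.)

Round 1: Option 1 22, Option 2 14, Option 3 22, Option 4 13. Option 4 eliminated.
Round 2: Option 1 22, Option 2 14, Option 3 35. Option 2 eliminated.
Round 3: Option 1 22, Option 3 49. Option 3 has a majority (≥36).

Option 3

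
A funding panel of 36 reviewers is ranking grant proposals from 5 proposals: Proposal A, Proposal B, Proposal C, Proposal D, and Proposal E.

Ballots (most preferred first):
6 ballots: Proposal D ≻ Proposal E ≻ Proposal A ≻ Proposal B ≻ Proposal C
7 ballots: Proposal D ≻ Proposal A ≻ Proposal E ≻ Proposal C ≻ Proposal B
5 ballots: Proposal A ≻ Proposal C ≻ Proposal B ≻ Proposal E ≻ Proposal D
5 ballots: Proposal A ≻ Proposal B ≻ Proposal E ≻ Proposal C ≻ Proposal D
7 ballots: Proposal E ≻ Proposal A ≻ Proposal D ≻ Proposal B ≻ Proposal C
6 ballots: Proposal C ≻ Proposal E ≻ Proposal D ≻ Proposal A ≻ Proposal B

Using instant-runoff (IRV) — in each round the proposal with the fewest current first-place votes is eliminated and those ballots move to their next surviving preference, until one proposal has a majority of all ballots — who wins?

Round 1: Proposal A 10, Proposal B 0, Proposal C 6, Proposal D 13, Proposal E 7. Proposal B eliminated.
Round 2: Proposal A 10, Proposal C 6, Proposal D 13, Proposal E 7. Proposal C eliminated.
Round 3: Proposal A 10, Proposal D 13, Proposal E 13. Proposal A eliminated.
Round 4: Proposal D 13, Proposal E 23. Proposal E has a majority (≥19).

Proposal E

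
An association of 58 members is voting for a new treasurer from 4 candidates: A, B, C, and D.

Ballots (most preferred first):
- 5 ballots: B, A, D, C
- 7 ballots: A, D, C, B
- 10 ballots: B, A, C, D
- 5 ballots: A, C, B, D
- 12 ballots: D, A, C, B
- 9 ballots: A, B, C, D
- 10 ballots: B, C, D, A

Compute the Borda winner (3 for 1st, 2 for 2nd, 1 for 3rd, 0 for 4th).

A: 5×2 + 7×3 + 10×2 + 5×3 + 12×2 + 9×3 + 10×0 = 117
B: 5×3 + 7×0 + 10×3 + 5×1 + 12×0 + 9×2 + 10×3 = 98
C: 5×0 + 7×1 + 10×1 + 5×2 + 12×1 + 9×1 + 10×2 = 68
D: 5×1 + 7×2 + 10×0 + 5×0 + 12×3 + 9×0 + 10×1 = 65

A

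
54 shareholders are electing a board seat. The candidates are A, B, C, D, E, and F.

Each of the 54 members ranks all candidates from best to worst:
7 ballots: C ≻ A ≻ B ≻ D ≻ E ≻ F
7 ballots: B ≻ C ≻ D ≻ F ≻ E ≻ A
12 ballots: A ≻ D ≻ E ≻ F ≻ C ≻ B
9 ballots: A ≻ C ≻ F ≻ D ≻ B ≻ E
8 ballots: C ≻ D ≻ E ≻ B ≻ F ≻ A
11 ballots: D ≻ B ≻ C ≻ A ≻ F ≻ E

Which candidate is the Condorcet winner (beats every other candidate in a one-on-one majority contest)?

C

C vs A: 33–21
C vs B: 36–18
C vs D: 31–23
C vs E: 42–12
C vs F: 42–12
C beats every other candidate.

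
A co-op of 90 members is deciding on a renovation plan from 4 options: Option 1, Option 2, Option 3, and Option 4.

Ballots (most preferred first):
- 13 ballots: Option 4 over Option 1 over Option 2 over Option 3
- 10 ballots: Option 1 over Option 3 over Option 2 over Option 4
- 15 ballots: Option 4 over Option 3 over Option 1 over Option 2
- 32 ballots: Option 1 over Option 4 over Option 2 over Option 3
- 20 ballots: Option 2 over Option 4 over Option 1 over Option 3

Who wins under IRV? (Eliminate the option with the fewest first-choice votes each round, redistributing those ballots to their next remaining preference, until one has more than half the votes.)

Round 1: Option 1 42, Option 2 20, Option 3 0, Option 4 28. Option 3 eliminated.
Round 2: Option 1 42, Option 2 20, Option 4 28. Option 2 eliminated.
Round 3: Option 1 42, Option 4 48. Option 4 has a majority (≥46).

Option 4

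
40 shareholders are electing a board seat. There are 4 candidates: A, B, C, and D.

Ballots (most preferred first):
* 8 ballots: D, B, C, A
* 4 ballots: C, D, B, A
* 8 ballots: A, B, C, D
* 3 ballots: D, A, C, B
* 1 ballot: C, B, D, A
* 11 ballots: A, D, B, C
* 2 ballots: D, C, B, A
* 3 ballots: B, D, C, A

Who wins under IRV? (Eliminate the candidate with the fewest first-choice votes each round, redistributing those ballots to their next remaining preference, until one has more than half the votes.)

D

Round 1: A 19, B 3, C 5, D 13. B eliminated.
Round 2: A 19, C 5, D 16. C eliminated.
Round 3: A 19, D 21. D has a majority (≥21).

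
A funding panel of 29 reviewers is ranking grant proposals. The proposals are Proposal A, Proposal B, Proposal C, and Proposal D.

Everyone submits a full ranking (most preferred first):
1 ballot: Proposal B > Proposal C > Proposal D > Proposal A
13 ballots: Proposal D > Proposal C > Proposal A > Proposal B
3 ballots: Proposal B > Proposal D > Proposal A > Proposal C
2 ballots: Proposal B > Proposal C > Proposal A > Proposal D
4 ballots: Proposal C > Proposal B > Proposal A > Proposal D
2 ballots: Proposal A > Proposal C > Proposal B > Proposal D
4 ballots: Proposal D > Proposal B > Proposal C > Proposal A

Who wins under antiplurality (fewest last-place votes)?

Proposal C

Last-place votes: Proposal A 5, Proposal B 13, Proposal C 3, Proposal D 8.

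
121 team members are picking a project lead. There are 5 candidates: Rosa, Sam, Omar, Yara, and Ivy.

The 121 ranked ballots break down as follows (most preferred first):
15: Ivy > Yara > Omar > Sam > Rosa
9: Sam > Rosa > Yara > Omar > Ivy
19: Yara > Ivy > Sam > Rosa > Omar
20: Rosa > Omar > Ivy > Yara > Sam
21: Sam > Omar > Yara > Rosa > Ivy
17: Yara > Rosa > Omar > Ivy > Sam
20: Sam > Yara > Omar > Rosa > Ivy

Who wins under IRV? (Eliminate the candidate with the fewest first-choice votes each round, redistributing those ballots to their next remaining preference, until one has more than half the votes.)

Yara

Round 1: Rosa 20, Sam 50, Omar 0, Yara 36, Ivy 15. Omar eliminated.
Round 2: Rosa 20, Sam 50, Yara 36, Ivy 15. Ivy eliminated.
Round 3: Rosa 20, Sam 50, Yara 51. Rosa eliminated.
Round 4: Sam 50, Yara 71. Yara has a majority (≥61).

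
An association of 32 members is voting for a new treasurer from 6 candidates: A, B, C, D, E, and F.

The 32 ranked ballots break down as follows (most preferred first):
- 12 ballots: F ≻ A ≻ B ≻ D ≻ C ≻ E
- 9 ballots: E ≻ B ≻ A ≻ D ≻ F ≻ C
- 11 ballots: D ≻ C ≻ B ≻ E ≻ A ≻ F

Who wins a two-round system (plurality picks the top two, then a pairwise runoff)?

D

Round 1 first-place votes: A 0, B 0, C 0, D 11, E 9, F 12. F and D advance.
Runoff: F is ranked above D on 12 ballots, D above F on 20.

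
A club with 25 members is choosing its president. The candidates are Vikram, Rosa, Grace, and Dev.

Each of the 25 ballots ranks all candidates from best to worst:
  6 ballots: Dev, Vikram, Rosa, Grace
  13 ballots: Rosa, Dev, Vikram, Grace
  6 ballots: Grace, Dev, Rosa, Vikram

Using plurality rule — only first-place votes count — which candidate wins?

First-place votes: Vikram 0, Rosa 13, Grace 6, Dev 6.

Rosa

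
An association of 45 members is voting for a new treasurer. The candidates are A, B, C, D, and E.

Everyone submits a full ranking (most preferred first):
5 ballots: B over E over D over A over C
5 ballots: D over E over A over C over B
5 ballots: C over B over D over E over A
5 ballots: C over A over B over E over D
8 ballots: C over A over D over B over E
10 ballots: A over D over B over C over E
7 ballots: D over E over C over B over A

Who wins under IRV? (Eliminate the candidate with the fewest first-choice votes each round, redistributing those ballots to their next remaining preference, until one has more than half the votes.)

D

Round 1: A 10, B 5, C 18, D 12, E 0. E eliminated.
Round 2: A 10, B 5, C 18, D 12. B eliminated.
Round 3: A 10, C 18, D 17. A eliminated.
Round 4: C 18, D 27. D has a majority (≥23).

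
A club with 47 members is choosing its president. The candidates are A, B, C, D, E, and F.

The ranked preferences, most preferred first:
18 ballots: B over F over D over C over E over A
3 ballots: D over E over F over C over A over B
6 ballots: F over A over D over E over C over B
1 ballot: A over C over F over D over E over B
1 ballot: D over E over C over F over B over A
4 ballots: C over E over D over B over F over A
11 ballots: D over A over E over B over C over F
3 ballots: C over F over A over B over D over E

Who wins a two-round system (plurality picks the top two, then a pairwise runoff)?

D

Round 1 first-place votes: A 1, B 18, C 7, D 15, E 0, F 6. B and D advance.
Runoff: B is ranked above D on 21 ballots, D above B on 26.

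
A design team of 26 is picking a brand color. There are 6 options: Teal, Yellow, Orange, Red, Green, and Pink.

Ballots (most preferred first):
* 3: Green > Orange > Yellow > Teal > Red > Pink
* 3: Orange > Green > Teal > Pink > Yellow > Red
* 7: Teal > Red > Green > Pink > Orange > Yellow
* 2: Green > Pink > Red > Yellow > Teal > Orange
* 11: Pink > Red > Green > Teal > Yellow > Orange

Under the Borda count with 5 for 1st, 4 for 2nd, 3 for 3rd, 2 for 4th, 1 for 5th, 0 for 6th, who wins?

Teal: 3×2 + 3×3 + 7×5 + 2×1 + 11×2 = 74
Yellow: 3×3 + 3×1 + 7×0 + 2×2 + 11×1 = 27
Orange: 3×4 + 3×5 + 7×1 + 2×0 + 11×0 = 34
Red: 3×1 + 3×0 + 7×4 + 2×3 + 11×4 = 81
Green: 3×5 + 3×4 + 7×3 + 2×5 + 11×3 = 91
Pink: 3×0 + 3×2 + 7×2 + 2×4 + 11×5 = 83

Green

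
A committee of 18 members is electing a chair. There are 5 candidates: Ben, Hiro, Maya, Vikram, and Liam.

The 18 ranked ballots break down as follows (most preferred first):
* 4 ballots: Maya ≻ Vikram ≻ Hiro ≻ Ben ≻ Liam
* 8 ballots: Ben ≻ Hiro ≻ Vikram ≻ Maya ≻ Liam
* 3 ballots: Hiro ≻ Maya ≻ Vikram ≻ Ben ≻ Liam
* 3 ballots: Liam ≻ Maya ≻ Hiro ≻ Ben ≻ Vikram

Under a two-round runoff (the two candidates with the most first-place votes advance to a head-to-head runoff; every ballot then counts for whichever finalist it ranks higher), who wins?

Maya

Round 1 first-place votes: Ben 8, Hiro 3, Maya 4, Vikram 0, Liam 3. Ben and Maya advance.
Runoff: Ben is ranked above Maya on 8 ballots, Maya above Ben on 10.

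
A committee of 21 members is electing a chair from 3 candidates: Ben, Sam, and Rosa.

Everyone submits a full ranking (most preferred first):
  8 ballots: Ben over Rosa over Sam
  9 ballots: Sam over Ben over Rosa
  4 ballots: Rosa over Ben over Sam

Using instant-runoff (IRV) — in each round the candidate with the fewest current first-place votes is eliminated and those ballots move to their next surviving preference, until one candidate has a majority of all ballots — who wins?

Round 1: Ben 8, Sam 9, Rosa 4. Rosa eliminated.
Round 2: Ben 12, Sam 9. Ben has a majority (≥11).

Ben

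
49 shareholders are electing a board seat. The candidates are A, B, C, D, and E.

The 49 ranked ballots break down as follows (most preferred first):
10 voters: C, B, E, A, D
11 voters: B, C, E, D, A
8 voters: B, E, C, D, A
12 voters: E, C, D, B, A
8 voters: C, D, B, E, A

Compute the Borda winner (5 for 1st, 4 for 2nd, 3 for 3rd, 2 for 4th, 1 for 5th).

C

A: 10×2 + 11×1 + 8×1 + 12×1 + 8×1 = 59
B: 10×4 + 11×5 + 8×5 + 12×2 + 8×3 = 183
C: 10×5 + 11×4 + 8×3 + 12×4 + 8×5 = 206
D: 10×1 + 11×2 + 8×2 + 12×3 + 8×4 = 116
E: 10×3 + 11×3 + 8×4 + 12×5 + 8×2 = 171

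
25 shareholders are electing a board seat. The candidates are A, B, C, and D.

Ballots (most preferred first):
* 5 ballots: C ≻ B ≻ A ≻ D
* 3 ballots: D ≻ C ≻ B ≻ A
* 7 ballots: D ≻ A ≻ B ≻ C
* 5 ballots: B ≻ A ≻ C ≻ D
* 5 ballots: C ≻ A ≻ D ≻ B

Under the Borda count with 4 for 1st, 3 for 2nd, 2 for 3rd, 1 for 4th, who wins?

C

A: 5×2 + 3×1 + 7×3 + 5×3 + 5×3 = 64
B: 5×3 + 3×2 + 7×2 + 5×4 + 5×1 = 60
C: 5×4 + 3×3 + 7×1 + 5×2 + 5×4 = 66
D: 5×1 + 3×4 + 7×4 + 5×1 + 5×2 = 60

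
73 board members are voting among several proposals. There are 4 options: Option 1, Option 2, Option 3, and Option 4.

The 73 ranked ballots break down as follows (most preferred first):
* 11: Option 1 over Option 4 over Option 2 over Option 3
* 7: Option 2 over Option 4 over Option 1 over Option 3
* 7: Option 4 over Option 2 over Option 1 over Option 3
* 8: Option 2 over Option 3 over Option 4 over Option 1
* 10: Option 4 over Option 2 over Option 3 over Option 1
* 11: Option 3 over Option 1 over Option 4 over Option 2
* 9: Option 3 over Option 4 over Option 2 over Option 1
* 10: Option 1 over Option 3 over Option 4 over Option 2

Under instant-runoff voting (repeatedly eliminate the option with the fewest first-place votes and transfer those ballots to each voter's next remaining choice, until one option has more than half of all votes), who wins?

Option 3

Round 1: Option 1 21, Option 2 15, Option 3 20, Option 4 17. Option 2 eliminated.
Round 2: Option 1 21, Option 3 28, Option 4 24. Option 1 eliminated.
Round 3: Option 3 38, Option 4 35. Option 3 has a majority (≥37).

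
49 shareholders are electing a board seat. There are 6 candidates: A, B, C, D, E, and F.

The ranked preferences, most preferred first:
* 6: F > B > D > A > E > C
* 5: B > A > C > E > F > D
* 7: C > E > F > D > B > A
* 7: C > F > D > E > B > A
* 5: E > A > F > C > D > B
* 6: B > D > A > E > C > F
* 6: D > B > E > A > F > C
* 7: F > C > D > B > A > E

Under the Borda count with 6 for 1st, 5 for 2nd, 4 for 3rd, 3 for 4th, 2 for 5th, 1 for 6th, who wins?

F

A: 6×3 + 5×5 + 7×1 + 7×1 + 5×5 + 6×4 + 6×3 + 7×2 = 138
B: 6×5 + 5×6 + 7×2 + 7×2 + 5×1 + 6×6 + 6×5 + 7×3 = 180
C: 6×1 + 5×4 + 7×6 + 7×6 + 5×3 + 6×2 + 6×1 + 7×5 = 178
D: 6×4 + 5×1 + 7×3 + 7×4 + 5×2 + 6×5 + 6×6 + 7×4 = 182
E: 6×2 + 5×3 + 7×5 + 7×3 + 5×6 + 6×3 + 6×4 + 7×1 = 162
F: 6×6 + 5×2 + 7×4 + 7×5 + 5×4 + 6×1 + 6×2 + 7×6 = 189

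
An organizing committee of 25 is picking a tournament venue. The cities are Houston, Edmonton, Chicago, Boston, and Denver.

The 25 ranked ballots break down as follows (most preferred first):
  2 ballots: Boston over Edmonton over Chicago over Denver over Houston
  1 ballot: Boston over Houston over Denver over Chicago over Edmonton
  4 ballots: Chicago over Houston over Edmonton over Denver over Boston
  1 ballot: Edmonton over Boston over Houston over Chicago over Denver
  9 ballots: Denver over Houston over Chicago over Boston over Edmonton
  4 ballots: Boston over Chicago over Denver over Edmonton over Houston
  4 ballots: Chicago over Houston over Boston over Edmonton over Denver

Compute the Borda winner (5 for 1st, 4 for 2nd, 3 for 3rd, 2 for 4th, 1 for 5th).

Chicago

Houston: 2×1 + 1×4 + 4×4 + 1×3 + 9×4 + 4×1 + 4×4 = 81
Edmonton: 2×4 + 1×1 + 4×3 + 1×5 + 9×1 + 4×2 + 4×2 = 51
Chicago: 2×3 + 1×2 + 4×5 + 1×2 + 9×3 + 4×4 + 4×5 = 93
Boston: 2×5 + 1×5 + 4×1 + 1×4 + 9×2 + 4×5 + 4×3 = 73
Denver: 2×2 + 1×3 + 4×2 + 1×1 + 9×5 + 4×3 + 4×1 = 77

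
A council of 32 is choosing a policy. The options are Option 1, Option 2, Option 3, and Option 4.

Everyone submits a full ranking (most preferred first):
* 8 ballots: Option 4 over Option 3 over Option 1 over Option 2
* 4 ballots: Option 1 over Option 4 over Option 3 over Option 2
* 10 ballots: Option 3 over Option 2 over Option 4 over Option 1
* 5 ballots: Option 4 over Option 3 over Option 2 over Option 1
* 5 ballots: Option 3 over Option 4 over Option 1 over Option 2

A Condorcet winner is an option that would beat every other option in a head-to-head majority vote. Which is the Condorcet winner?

Option 4 vs Option 1: 28–4
Option 4 vs Option 2: 22–10
Option 4 vs Option 3: 17–15
Option 4 beats every other option.

Option 4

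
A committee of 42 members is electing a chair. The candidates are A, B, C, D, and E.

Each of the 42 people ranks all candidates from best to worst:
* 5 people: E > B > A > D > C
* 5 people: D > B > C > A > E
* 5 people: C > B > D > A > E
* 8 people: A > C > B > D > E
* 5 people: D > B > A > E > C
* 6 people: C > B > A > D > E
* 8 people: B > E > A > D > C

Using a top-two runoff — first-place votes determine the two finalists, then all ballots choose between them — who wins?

Round 1 first-place votes: A 8, B 8, C 11, D 10, E 5. C and D advance.
Runoff: C is ranked above D on 19 ballots, D above C on 23.

D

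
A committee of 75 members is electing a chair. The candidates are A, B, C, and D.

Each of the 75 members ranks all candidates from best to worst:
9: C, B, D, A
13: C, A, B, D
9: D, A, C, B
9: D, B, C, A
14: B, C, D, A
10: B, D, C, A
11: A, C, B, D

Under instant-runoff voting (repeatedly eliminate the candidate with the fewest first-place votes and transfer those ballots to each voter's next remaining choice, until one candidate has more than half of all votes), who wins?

Round 1: A 11, B 24, C 22, D 18. A eliminated.
Round 2: B 24, C 33, D 18. D eliminated.
Round 3: B 33, C 42. C has a majority (≥38).

C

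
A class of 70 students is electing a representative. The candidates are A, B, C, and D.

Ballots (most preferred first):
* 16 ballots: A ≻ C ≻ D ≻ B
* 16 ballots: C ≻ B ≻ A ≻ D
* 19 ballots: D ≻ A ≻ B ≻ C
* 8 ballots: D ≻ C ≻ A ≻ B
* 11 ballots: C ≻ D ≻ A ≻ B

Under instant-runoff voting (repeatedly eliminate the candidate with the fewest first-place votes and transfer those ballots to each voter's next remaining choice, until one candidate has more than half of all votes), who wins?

Round 1: A 16, B 0, C 27, D 27. B eliminated.
Round 2: A 16, C 27, D 27. A eliminated.
Round 3: C 43, D 27. C has a majority (≥36).

C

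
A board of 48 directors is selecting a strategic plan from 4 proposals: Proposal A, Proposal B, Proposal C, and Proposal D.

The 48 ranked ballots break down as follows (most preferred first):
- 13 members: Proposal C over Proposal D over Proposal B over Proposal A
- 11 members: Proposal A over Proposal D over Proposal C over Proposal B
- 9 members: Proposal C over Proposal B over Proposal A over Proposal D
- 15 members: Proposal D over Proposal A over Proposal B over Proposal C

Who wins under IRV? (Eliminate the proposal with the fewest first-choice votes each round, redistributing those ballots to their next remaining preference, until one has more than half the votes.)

Proposal D

Round 1: Proposal A 11, Proposal B 0, Proposal C 22, Proposal D 15. Proposal B eliminated.
Round 2: Proposal A 11, Proposal C 22, Proposal D 15. Proposal A eliminated.
Round 3: Proposal C 22, Proposal D 26. Proposal D has a majority (≥25).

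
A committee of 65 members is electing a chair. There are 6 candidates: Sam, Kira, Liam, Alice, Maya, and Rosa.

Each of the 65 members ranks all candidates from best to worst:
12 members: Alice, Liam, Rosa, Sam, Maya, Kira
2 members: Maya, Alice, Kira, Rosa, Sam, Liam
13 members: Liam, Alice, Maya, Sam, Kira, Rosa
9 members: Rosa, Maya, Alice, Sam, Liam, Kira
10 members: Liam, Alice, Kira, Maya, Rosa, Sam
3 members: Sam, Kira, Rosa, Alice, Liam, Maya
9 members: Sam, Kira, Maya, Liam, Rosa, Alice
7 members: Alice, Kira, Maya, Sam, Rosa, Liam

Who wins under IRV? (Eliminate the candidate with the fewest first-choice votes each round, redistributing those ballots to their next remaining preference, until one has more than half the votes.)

Round 1: Sam 12, Kira 0, Liam 23, Alice 19, Maya 2, Rosa 9. Kira eliminated.
Round 2: Sam 12, Liam 23, Alice 19, Maya 2, Rosa 9. Maya eliminated.
Round 3: Sam 12, Liam 23, Alice 21, Rosa 9. Rosa eliminated.
Round 4: Sam 12, Liam 23, Alice 30. Sam eliminated.
Round 5: Liam 32, Alice 33. Alice has a majority (≥33).

Alice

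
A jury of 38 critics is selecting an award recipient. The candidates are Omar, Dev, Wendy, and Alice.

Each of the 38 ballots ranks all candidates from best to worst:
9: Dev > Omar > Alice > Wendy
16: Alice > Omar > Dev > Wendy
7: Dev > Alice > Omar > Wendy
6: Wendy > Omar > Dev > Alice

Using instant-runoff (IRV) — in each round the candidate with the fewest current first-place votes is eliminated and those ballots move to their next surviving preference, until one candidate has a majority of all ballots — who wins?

Dev

Round 1: Omar 0, Dev 16, Wendy 6, Alice 16. Omar eliminated.
Round 2: Dev 16, Wendy 6, Alice 16. Wendy eliminated.
Round 3: Dev 22, Alice 16. Dev has a majority (≥20).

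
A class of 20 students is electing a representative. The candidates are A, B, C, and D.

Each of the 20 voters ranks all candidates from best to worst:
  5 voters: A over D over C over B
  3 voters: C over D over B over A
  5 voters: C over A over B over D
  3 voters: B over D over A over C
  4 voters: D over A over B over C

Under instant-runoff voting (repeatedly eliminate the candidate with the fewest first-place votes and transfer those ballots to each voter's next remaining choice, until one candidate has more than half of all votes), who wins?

Round 1: A 5, B 3, C 8, D 4. B eliminated.
Round 2: A 5, C 8, D 7. A eliminated.
Round 3: C 8, D 12. D has a majority (≥11).

D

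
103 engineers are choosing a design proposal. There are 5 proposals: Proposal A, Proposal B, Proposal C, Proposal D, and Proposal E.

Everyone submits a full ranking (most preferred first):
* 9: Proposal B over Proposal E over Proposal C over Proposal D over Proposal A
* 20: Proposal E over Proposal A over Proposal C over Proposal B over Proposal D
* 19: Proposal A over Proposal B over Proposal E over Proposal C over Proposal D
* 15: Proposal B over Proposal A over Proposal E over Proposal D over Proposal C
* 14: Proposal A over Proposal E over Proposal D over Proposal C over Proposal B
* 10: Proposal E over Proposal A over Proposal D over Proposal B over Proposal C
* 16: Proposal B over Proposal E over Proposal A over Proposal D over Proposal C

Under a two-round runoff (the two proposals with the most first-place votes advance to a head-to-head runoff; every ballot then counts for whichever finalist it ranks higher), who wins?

Round 1 first-place votes: Proposal A 33, Proposal B 40, Proposal C 0, Proposal D 0, Proposal E 30. Proposal B and Proposal A advance.
Runoff: Proposal B is ranked above Proposal A on 40 ballots, Proposal A above Proposal B on 63.

Proposal A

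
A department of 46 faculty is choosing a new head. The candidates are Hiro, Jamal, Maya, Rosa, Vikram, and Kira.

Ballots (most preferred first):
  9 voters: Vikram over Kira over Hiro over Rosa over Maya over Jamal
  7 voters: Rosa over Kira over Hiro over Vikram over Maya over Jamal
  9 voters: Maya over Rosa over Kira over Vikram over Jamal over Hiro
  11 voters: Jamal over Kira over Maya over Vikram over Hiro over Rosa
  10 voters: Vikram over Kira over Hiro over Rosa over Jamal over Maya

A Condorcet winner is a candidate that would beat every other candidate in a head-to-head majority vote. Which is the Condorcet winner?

Kira

Kira vs Hiro: 46–0
Kira vs Jamal: 35–11
Kira vs Maya: 37–9
Kira vs Rosa: 30–16
Kira vs Vikram: 27–19
Kira beats every other candidate.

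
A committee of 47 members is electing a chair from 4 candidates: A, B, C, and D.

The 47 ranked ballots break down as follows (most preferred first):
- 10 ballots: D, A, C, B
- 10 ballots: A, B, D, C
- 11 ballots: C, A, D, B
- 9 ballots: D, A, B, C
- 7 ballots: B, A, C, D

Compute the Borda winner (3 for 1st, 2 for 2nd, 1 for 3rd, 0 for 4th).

A: 10×2 + 10×3 + 11×2 + 9×2 + 7×2 = 104
B: 10×0 + 10×2 + 11×0 + 9×1 + 7×3 = 50
C: 10×1 + 10×0 + 11×3 + 9×0 + 7×1 = 50
D: 10×3 + 10×1 + 11×1 + 9×3 + 7×0 = 78

A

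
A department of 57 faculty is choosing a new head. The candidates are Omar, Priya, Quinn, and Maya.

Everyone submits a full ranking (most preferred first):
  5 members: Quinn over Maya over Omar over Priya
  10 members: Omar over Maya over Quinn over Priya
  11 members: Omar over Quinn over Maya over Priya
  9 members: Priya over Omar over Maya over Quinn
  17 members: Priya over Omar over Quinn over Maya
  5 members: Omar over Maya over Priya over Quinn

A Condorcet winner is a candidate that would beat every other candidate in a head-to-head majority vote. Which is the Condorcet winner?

Omar vs Priya: 31–26
Omar vs Quinn: 52–5
Omar vs Maya: 52–5
Omar beats every other candidate.

Omar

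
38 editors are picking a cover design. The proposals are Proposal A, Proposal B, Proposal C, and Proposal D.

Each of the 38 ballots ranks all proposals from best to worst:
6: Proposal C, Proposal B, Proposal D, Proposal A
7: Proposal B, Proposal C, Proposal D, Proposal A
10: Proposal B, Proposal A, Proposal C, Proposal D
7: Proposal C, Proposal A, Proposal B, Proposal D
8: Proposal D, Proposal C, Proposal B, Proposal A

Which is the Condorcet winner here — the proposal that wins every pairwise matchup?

Proposal C

Proposal C vs Proposal A: 28–10
Proposal C vs Proposal B: 21–17
Proposal C vs Proposal D: 30–8
Proposal C beats every other proposal.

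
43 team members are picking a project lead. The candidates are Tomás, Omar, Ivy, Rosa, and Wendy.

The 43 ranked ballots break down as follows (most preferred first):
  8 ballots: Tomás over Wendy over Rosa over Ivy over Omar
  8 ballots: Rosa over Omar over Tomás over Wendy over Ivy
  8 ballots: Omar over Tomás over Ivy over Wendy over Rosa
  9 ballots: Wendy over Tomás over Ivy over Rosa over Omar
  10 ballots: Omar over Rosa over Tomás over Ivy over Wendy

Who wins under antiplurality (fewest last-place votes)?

Last-place votes: Tomás 0, Omar 17, Ivy 8, Rosa 8, Wendy 10.

Tomás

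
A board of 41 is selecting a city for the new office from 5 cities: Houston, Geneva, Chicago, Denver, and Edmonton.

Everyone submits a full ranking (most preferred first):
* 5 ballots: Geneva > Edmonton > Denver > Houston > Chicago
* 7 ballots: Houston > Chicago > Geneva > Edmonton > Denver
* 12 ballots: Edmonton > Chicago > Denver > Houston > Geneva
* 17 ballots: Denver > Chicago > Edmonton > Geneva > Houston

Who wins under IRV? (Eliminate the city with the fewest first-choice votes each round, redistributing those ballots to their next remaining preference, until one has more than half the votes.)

Round 1: Houston 7, Geneva 5, Chicago 0, Denver 17, Edmonton 12. Chicago eliminated.
Round 2: Houston 7, Geneva 5, Denver 17, Edmonton 12. Geneva eliminated.
Round 3: Houston 7, Denver 17, Edmonton 17. Houston eliminated.
Round 4: Denver 17, Edmonton 24. Edmonton has a majority (≥21).

Edmonton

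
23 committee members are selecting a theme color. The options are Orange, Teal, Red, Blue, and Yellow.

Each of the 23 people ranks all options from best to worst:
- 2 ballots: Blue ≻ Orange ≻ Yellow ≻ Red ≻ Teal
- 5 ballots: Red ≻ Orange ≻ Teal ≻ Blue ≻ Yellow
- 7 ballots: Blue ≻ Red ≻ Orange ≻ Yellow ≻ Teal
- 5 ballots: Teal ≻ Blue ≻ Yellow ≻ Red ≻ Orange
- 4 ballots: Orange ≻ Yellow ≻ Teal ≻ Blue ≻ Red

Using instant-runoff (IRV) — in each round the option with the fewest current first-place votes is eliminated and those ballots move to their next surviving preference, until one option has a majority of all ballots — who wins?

Teal

Round 1: Orange 4, Teal 5, Red 5, Blue 9, Yellow 0. Yellow eliminated.
Round 2: Orange 4, Teal 5, Red 5, Blue 9. Orange eliminated.
Round 3: Teal 9, Red 5, Blue 9. Red eliminated.
Round 4: Teal 14, Blue 9. Teal has a majority (≥12).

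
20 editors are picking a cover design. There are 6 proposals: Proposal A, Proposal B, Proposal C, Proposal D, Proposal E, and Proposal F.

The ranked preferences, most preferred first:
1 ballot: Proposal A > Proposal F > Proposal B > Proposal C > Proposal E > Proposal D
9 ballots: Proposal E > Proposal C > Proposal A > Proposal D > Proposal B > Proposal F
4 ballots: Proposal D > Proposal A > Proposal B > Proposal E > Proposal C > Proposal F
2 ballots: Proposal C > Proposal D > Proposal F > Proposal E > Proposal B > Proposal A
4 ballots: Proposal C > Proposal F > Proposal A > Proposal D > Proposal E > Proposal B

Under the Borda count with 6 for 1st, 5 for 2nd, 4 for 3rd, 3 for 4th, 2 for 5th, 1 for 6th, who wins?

Proposal A: 1×6 + 9×4 + 4×5 + 2×1 + 4×4 = 80
Proposal B: 1×4 + 9×2 + 4×4 + 2×2 + 4×1 = 46
Proposal C: 1×3 + 9×5 + 4×2 + 2×6 + 4×6 = 92
Proposal D: 1×1 + 9×3 + 4×6 + 2×5 + 4×3 = 74
Proposal E: 1×2 + 9×6 + 4×3 + 2×3 + 4×2 = 82
Proposal F: 1×5 + 9×1 + 4×1 + 2×4 + 4×5 = 46

Proposal C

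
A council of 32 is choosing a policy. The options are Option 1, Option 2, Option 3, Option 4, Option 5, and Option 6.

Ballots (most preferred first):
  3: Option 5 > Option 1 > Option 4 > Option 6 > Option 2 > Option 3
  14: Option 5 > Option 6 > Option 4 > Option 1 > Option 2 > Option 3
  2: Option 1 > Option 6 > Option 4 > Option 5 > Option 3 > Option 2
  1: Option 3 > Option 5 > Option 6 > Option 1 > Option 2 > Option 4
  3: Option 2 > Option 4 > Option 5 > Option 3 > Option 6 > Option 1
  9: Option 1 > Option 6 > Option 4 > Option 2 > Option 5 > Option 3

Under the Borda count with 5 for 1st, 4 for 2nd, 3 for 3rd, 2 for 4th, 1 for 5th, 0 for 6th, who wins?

Option 1: 3×4 + 14×2 + 2×5 + 1×2 + 3×0 + 9×5 = 97
Option 2: 3×1 + 14×1 + 2×0 + 1×1 + 3×5 + 9×2 = 51
Option 3: 3×0 + 14×0 + 2×1 + 1×5 + 3×2 + 9×0 = 13
Option 4: 3×3 + 14×3 + 2×3 + 1×0 + 3×4 + 9×3 = 96
Option 5: 3×5 + 14×5 + 2×2 + 1×4 + 3×3 + 9×1 = 111
Option 6: 3×2 + 14×4 + 2×4 + 1×3 + 3×1 + 9×4 = 112

Option 6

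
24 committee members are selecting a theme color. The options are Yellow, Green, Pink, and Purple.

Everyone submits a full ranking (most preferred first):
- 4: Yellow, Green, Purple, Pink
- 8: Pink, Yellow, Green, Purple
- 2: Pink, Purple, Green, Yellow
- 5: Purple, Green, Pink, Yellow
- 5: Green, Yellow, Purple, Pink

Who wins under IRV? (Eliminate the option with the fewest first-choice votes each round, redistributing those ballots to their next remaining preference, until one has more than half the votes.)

Green

Round 1: Yellow 4, Green 5, Pink 10, Purple 5. Yellow eliminated.
Round 2: Green 9, Pink 10, Purple 5. Purple eliminated.
Round 3: Green 14, Pink 10. Green has a majority (≥13).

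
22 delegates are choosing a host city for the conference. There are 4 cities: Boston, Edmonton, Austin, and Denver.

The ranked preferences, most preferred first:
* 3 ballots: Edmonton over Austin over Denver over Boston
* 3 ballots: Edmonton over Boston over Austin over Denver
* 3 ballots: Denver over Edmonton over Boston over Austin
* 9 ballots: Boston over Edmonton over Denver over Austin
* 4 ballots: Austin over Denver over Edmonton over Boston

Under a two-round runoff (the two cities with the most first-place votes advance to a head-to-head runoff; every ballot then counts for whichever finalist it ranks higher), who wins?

Round 1 first-place votes: Boston 9, Edmonton 6, Austin 4, Denver 3. Boston and Edmonton advance.
Runoff: Boston is ranked above Edmonton on 9 ballots, Edmonton above Boston on 13.

Edmonton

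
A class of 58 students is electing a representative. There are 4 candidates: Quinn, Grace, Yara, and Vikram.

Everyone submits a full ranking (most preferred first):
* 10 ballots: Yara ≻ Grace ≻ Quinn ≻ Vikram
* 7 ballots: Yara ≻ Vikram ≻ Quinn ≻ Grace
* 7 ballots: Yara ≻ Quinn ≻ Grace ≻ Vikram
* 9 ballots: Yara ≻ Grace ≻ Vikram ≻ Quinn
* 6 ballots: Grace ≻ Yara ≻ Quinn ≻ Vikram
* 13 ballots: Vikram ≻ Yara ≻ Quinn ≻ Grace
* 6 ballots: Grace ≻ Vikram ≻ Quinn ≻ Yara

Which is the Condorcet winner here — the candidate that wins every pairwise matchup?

Yara

Yara vs Quinn: 52–6
Yara vs Grace: 46–12
Yara vs Vikram: 39–19
Yara beats every other candidate.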